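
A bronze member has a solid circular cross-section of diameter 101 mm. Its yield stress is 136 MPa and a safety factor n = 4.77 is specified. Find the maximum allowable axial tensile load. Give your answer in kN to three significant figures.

σ_allow = 136/4.77 = 28.51 MPa.
A = πd²/4 = π×101²/4 = 8012 mm².
F_allow = σ_allow × A = 28.51×8012 = 228400 N.

F_allow = 228 kN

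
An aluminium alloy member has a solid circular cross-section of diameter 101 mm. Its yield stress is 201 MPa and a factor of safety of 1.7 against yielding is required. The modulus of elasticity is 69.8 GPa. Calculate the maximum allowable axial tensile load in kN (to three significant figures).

σ_allow = 201/1.7 = 118.2 MPa.
A = πd²/4 = π×101²/4 = 8012 mm².
F_allow = σ_allow × A = 118.2×8012 = 947300 N.

F_allow = 947 kN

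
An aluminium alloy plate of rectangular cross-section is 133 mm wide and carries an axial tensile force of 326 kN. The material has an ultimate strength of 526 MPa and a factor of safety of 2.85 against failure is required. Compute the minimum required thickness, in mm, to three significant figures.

t = 13.3 mm

σ_allow = 526/2.85 = 184.6 MPa.
Required area A = F/σ_allow = 326000/184.6 = 1766 mm².
t = A/w = 1766/133 = 13.28 mm.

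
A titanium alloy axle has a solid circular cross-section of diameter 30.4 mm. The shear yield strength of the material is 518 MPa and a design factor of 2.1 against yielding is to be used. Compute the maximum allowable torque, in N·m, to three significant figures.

τ_allow = 518/2.1 = 246.7 MPa.
For a solid shaft T_allow = τ_allow·πd³/16; πd³/16 = π×30.4³/16 = 5516 mm³.
T_allow = 246.7×5516 = 1.361×10^6 N·mm = 1361 N·m.

T_allow = 1360 N·m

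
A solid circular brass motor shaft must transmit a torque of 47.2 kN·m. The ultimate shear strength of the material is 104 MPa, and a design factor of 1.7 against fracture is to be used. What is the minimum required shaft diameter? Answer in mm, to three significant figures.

d = 158 mm

Allowable shear stress τ_allow = 104/1.7 = 61.18 MPa.
For a solid shaft τ = 16T/(πd³), so d³ = 16T/(π τ_allow) = 16×4.7200×10^7/(π×61.18) = 3.929×10^6 mm³.
d = (3.929×10^6)^(1/3) = 157.8 mm.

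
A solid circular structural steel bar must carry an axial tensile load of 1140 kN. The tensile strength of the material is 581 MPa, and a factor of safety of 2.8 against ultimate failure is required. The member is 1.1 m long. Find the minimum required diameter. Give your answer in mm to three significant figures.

d = 83.6 mm

Allowable stress σ_allow = 581/2.8 = 207.5 MPa.
Required area A = F/σ_allow = 1140000/207.5 = 5494 mm².
A = πd²/4 → d = √(4A/π) = 83.64 mm.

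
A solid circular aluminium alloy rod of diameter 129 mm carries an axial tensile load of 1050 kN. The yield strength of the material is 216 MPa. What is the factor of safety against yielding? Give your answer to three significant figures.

n = 2.69

A = πd²/4 = 13070 mm².
σ = F/A = 1050000/13070 = 80.34 MPa.
n = 216/80.34 = 2.689.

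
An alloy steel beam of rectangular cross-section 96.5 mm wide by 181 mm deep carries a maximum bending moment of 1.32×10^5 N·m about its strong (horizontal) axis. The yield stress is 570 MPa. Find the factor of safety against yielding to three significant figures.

n = 2.28

Section modulus S = bh²/6 = 96.5×181²/6 = 526900 mm³.
σ = M/S = 1.3200×10^8/526900 = 250.5 MPa.
n = 570/250.5 = 2.275.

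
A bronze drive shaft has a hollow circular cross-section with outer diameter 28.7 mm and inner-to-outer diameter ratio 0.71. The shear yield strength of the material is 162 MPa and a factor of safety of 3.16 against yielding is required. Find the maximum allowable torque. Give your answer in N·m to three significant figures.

τ_allow = 162/3.16 = 51.27 MPa.
For a hollow shaft T_allow = τ_allow·πd_o³(1−k⁴)/16 with 1−k⁴ = 0.7459, so πd_o³(1−k⁴)/16 = 3462 mm³.
T_allow = 51.27×3462 = 177500 N·mm = 177.5 N·m.

T_allow = 177 N·m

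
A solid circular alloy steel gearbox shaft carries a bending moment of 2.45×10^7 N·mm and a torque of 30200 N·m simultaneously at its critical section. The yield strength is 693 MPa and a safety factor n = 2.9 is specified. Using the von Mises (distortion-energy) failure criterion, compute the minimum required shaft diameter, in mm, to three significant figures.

σ_allow = σ_y/n = 693/2.9 = 239.0 MPa.
For a solid shaft σ_b = 32M/(πd³) and τ = 16T/(πd³), so the von Mises stress is σ' = (16/πd³)·√(4M²+3T²).
√(4M²+3T²) = √(4×(2.450×10^7)² + 3×(3.020×10^7)²) = 7.167×10^7 N·mm.
d³ = 16×7.167×10^7/(π×239.0) = 1.528×10^6 mm³.
d = 115.2 mm.

d = 115 mm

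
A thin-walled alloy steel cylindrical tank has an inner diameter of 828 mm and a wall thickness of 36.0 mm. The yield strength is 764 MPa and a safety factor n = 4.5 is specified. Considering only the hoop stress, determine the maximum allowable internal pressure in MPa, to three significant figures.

σ_allow = 764/4.5 = 169.8 MPa.
σ_h = pD/(2t) → p_allow = 2σ_allow t/D = 2×169.8×36.0/828 = 14.76 MPa.

p_allow = 14.8 MPa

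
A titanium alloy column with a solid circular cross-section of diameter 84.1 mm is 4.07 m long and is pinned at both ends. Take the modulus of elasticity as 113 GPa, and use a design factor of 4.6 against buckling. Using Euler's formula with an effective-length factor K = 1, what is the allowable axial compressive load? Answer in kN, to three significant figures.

I = πd⁴/64 = π×84.1⁴/64 = 2.456×10^6 mm⁴.
Effective length L_e = KL = 1×4.07 m = 4070 mm.
Euler critical load P_cr = π²EI/L_e² = π²×113000×2.456×10^6/4070² = 165300 N.
P_allow = P_cr/n = 165300/4.6 = 35940 N.

P_allow = 35.9 kN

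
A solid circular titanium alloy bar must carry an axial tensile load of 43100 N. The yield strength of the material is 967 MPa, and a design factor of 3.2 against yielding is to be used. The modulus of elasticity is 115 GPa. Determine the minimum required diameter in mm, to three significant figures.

Allowable stress σ_allow = 967/3.2 = 302.2 MPa.
Required area A = F/σ_allow = 43100/302.2 = 142.6 mm².
A = πd²/4 → d = √(4A/π) = 13.48 mm.

d = 13.5 mm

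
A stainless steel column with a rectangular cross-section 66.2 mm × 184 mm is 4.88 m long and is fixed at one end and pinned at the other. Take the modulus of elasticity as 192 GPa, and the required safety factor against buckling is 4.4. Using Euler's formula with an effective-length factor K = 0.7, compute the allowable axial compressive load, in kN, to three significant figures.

P_allow = 164 kN

Buckling occurs about the weak axis: I_min = h·b³/12 = 184×66.2³/12 = 4.448×10^6 mm⁴ (b = 66.2 mm is the smaller dimension).
Effective length L_e = KL = 0.7×4.88 m = 3416 mm.
Euler critical load P_cr = π²EI/L_e² = π²×192000×4.448×10^6/3416² = 722400 N.
P_allow = P_cr/n = 722400/4.4 = 164200 N.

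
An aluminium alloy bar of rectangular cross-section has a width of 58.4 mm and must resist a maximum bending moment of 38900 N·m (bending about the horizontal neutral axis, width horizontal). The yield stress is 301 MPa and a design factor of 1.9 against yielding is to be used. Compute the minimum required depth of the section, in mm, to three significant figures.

σ_allow = 301/1.9 = 158.4 MPa.
For a rectangular section σ = 6M/(bh²), so h² = 6M/(b σ_allow) = 6×3.8900×10^7/(58.4×158.4) = 25230 mm².
h = 158.8 mm.

h = 159 mm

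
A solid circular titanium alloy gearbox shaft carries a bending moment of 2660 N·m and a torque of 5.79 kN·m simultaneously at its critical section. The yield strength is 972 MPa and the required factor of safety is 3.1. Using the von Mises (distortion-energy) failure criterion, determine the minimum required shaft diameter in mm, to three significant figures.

σ_allow = σ_y/n = 972/3.1 = 313.5 MPa.
For a solid shaft σ_b = 32M/(πd³) and τ = 16T/(πd³), so the von Mises stress is σ' = (16/πd³)·√(4M²+3T²).
√(4M²+3T²) = √(4×(2.660×10^6)² + 3×(5.790×10^6)²) = 1.135×10^7 N·mm.
d³ = 16×1.135×10^7/(π×313.5) = 184400 mm³.
d = 56.92 mm.

d = 56.9 mm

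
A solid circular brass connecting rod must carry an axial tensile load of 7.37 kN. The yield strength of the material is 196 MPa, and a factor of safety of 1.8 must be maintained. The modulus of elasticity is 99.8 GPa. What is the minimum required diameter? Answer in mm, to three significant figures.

Allowable stress σ_allow = 196/1.8 = 108.9 MPa.
Required area A = F/σ_allow = 7370.0/108.9 = 67.68 mm².
A = πd²/4 → d = √(4A/π) = 9.283 mm.

d = 9.28 mm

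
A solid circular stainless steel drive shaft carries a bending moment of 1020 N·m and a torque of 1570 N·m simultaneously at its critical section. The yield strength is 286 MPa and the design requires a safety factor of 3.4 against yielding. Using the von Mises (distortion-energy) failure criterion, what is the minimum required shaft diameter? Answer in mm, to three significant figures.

d = 59.0 mm

σ_allow = σ_y/n = 286/3.4 = 84.12 MPa.
For a solid shaft σ_b = 32M/(πd³) and τ = 16T/(πd³), so the von Mises stress is σ' = (16/πd³)·√(4M²+3T²).
√(4M²+3T²) = √(4×(1.020×10^6)² + 3×(1.570×10^6)²) = 3.399×10^6 N·mm.
d³ = 16×3.399×10^6/(π×84.12) = 205800 mm³.
d = 59.04 mm.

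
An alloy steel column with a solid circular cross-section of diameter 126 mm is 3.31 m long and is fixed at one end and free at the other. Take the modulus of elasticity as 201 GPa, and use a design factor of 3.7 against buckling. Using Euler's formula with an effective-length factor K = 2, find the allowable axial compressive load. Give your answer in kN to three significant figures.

I = πd⁴/64 = π×126⁴/64 = 1.237×10^7 mm⁴.
Effective length L_e = KL = 2×3.31 m = 6620 mm.
Euler critical load P_cr = π²EI/L_e² = π²×201000×1.237×10^7/6620² = 560100 N.
P_allow = P_cr/n = 560100/3.7 = 151400 N.

P_allow = 151 kN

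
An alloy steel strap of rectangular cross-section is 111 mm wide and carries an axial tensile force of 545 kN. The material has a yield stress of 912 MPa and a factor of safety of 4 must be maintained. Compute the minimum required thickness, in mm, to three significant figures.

t = 21.5 mm

σ_allow = 912/4 = 228.0 MPa.
Required area A = F/σ_allow = 545000/228.0 = 2390 mm².
t = A/w = 2390/111 = 21.53 mm.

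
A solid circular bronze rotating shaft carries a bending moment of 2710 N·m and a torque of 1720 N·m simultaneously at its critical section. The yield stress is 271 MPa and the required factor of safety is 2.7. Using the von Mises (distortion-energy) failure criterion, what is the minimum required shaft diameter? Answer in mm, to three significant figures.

σ_allow = σ_y/n = 271/2.7 = 100.4 MPa.
For a solid shaft σ_b = 32M/(πd³) and τ = 16T/(πd³), so the von Mises stress is σ' = (16/πd³)·√(4M²+3T²).
√(4M²+3T²) = √(4×(2.710×10^6)² + 3×(1.720×10^6)²) = 6.185×10^6 N·mm.
d³ = 16×6.185×10^6/(π×100.4) = 313800 mm³.
d = 67.96 mm.

d = 68.0 mm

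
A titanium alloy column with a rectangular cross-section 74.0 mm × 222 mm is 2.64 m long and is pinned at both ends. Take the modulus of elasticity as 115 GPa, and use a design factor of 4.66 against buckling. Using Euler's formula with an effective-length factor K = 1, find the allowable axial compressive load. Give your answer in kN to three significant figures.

P_allow = 262 kN

Buckling occurs about the weak axis: I_min = h·b³/12 = 222×74.0³/12 = 7.497×10^6 mm⁴ (b = 74.0 mm is the smaller dimension).
Effective length L_e = KL = 1×2.64 m = 2640 mm.
Euler critical load P_cr = π²EI/L_e² = π²×115000×7.497×10^6/2640² = 1.221×10^6 N.
P_allow = P_cr/n = 1.221×10^6/4.66 = 262000 N.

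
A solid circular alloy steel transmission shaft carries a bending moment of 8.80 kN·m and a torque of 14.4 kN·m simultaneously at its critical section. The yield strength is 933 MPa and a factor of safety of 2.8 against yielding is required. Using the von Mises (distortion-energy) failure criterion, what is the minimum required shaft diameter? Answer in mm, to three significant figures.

σ_allow = σ_y/n = 933/2.8 = 333.2 MPa.
For a solid shaft σ_b = 32M/(πd³) and τ = 16T/(πd³), so the von Mises stress is σ' = (16/πd³)·√(4M²+3T²).
√(4M²+3T²) = √(4×(8.800×10^6)² + 3×(1.440×10^7)²) = 3.053×10^7 N·mm.
d³ = 16×3.053×10^7/(π×333.2) = 466600 mm³.
d = 77.56 mm.

d = 77.6 mm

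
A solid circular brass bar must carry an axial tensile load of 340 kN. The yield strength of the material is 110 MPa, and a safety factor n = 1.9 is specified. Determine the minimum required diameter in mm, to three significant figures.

d = 86.5 mm

Allowable stress σ_allow = 110/1.9 = 57.89 MPa.
Required area A = F/σ_allow = 340000/57.89 = 5873 mm².
A = πd²/4 → d = √(4A/π) = 86.47 mm.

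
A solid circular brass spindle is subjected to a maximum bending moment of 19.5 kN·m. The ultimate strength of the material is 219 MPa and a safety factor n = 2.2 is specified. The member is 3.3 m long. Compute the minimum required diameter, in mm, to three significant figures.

d = 126 mm

σ_allow = 219/2.2 = 99.55 MPa.
For a solid circular section σ = 32M/(πd³), so d³ = 32M/(π σ_allow) = 32×1.9500×10^7/(π×99.55) = 1.995×10^6 mm³.
d = 125.9 mm.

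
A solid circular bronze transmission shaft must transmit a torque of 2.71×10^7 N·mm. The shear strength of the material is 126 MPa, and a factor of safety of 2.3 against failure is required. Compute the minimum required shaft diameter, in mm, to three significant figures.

d = 136 mm

Allowable shear stress τ_allow = 126/2.3 = 54.78 MPa.
For a solid shaft τ = 16T/(πd³), so d³ = 16T/(π τ_allow) = 16×2.7100×10^7/(π×54.78) = 2.519×10^6 mm³.
d = (2.519×10^6)^(1/3) = 136.1 mm.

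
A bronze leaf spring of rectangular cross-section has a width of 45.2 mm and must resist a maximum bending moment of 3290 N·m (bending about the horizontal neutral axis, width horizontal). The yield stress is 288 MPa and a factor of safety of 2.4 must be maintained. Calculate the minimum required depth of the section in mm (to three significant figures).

h = 60.3 mm

σ_allow = 288/2.4 = 120.0 MPa.
For a rectangular section σ = 6M/(bh²), so h² = 6M/(b σ_allow) = 6×3290000/(45.2×120.0) = 3639 mm².
h = 60.33 mm.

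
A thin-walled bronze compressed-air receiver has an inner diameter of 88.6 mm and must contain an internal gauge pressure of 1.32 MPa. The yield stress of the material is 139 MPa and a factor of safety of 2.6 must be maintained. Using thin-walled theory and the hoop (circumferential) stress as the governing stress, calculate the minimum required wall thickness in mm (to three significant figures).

σ_allow = 139/2.6 = 53.46 MPa.
Hoop stress σ_h = pD/(2t), so t = pD/(2σ_allow) = 1.32×88.6/(2×53.46) = 1.094 mm.

t = 1.09 mm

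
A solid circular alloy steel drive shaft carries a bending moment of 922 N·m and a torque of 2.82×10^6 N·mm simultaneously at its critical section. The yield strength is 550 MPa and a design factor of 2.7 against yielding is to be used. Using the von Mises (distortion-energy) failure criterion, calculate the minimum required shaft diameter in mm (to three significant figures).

σ_allow = σ_y/n = 550/2.7 = 203.7 MPa.
For a solid shaft σ_b = 32M/(πd³) and τ = 16T/(πd³), so the von Mises stress is σ' = (16/πd³)·√(4M²+3T²).
√(4M²+3T²) = √(4×(922000)² + 3×(2.820×10^6)²) = 5.221×10^6 N·mm.
d³ = 16×5.221×10^6/(π×203.7) = 130500 mm³.
d = 50.73 mm.

d = 50.7 mm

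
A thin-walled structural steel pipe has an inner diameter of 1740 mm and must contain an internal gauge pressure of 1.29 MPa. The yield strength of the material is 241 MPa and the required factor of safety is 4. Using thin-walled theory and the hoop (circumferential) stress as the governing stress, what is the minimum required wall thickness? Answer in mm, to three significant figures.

t = 18.6 mm

σ_allow = 241/4 = 60.25 MPa.
Hoop stress σ_h = pD/(2t), so t = pD/(2σ_allow) = 1.29×1740/(2×60.25) = 18.63 mm.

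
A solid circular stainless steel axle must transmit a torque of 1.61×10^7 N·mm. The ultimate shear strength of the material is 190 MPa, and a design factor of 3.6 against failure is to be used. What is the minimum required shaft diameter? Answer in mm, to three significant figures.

Allowable shear stress τ_allow = 190/3.6 = 52.78 MPa.
For a solid shaft τ = 16T/(πd³), so d³ = 16T/(π τ_allow) = 16×1.6100×10^7/(π×52.78) = 1.554×10^6 mm³.
d = (1.554×10^6)^(1/3) = 115.8 mm.

d = 116 mm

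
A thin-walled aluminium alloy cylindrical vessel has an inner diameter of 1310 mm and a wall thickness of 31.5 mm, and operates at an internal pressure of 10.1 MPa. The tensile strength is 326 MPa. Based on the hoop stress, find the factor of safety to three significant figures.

n = 1.55

σ_h = pD/(2t) = 10.1×1310/(2×31.5) = 210.0 MPa.
n = 326/210.0 = 1.552.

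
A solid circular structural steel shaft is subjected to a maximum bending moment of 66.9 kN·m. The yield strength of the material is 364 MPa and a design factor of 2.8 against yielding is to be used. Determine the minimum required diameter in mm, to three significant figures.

d = 174 mm

σ_allow = 364/2.8 = 130.0 MPa.
For a solid circular section σ = 32M/(πd³), so d³ = 32M/(π σ_allow) = 32×6.6900×10^7/(π×130.0) = 5.242×10^6 mm³.
d = 173.7 mm.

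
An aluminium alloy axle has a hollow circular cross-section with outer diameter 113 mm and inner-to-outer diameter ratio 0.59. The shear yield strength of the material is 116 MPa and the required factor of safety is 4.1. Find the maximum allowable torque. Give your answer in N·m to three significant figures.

τ_allow = 116/4.1 = 28.29 MPa.
For a hollow shaft T_allow = τ_allow·πd_o³(1−k⁴)/16 with 1−k⁴ = 0.8788, so πd_o³(1−k⁴)/16 = 249000 mm³.
T_allow = 28.29×249000 = 7.044×10^6 N·mm = 7044 N·m.

T_allow = 7040 N·m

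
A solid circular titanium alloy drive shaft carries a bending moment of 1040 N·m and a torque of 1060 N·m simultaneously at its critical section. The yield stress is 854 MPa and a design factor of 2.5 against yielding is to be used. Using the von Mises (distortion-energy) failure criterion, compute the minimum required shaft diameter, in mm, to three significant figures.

σ_allow = σ_y/n = 854/2.5 = 341.6 MPa.
For a solid shaft σ_b = 32M/(πd³) and τ = 16T/(πd³), so the von Mises stress is σ' = (16/πd³)·√(4M²+3T²).
√(4M²+3T²) = √(4×(1.040×10^6)² + 3×(1.060×10^6)²) = 2.774×10^6 N·mm.
d³ = 16×2.774×10^6/(π×341.6) = 41360 mm³.
d = 34.58 mm.

d = 34.6 mm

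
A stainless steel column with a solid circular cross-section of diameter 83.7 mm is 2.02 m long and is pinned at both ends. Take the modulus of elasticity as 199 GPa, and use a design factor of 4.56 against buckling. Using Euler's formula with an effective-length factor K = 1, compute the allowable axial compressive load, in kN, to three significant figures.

P_allow = 254 kN

I = πd⁴/64 = π×83.7⁴/64 = 2.409×10^6 mm⁴.
Effective length L_e = KL = 1×2.02 m = 2020 mm.
Euler critical load P_cr = π²EI/L_e² = π²×199000×2.409×10^6/2020² = 1.160×10^6 N.
P_allow = P_cr/n = 1.160×10^6/4.56 = 254300 N.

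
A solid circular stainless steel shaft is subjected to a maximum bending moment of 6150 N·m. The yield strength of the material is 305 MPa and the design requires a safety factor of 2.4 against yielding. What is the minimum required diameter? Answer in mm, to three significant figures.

σ_allow = 305/2.4 = 127.1 MPa.
For a solid circular section σ = 32M/(πd³), so d³ = 32M/(π σ_allow) = 32×6150000/(π×127.1) = 492900 mm³.
d = 78.99 mm.

d = 79.0 mm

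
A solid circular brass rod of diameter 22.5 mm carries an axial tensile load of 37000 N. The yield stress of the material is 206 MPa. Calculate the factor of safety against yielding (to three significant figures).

n = 2.21

A = πd²/4 = 397.6 mm².
σ = F/A = 37000/397.6 = 93.06 MPa.
n = 206/93.06 = 2.214.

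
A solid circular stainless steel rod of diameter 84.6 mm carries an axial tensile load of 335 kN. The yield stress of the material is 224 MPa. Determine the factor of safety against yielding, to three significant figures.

n = 3.76

A = πd²/4 = 5621 mm².
σ = F/A = 335000/5621 = 59.60 MPa.
n = 224/59.60 = 3.759.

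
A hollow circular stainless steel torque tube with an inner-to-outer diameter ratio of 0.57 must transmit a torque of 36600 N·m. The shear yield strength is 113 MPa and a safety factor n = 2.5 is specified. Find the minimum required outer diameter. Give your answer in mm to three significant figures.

τ_allow = 113/2.5 = 45.20 MPa.
For a hollow shaft τ = 16T/[πd_o³(1−k⁴)] with k = 0.57, so 1−k⁴ = 0.8944.
d_o³ = 16T/[π τ_allow (1−k⁴)] = 16×3.6600×10^7/(π×45.20×0.8944) = 4.611×10^6 mm³.
d_o = 166.4 mm.

d_o = 166 mm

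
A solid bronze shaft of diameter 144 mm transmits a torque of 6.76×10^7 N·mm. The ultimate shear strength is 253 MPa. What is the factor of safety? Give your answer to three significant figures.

τ = 16T/(πd³) = 16×6.7600×10^7/(π×144³) = 115.3 MPa.
n = τ_limit/τ = 253/115.3 = 2.194.

n = 2.19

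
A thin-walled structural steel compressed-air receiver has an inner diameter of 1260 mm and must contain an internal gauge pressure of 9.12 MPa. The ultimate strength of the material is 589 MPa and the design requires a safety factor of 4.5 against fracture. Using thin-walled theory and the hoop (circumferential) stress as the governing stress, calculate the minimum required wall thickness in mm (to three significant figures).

σ_allow = 589/4.5 = 130.9 MPa.
Hoop stress σ_h = pD/(2t), so t = pD/(2σ_allow) = 9.12×1260/(2×130.9) = 43.90 mm.

t = 43.9 mm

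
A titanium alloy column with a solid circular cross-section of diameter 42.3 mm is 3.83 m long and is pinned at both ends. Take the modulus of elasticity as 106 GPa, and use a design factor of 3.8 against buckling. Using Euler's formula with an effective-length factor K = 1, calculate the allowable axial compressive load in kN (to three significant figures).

I = πd⁴/64 = π×42.3⁴/64 = 157200 mm⁴.
Effective length L_e = KL = 1×3.83 m = 3830 mm.
Euler critical load P_cr = π²EI/L_e² = π²×106000×157200/3830² = 11210 N.
P_allow = P_cr/n = 11210/3.8 = 2950 N.

P_allow = 2.95 kN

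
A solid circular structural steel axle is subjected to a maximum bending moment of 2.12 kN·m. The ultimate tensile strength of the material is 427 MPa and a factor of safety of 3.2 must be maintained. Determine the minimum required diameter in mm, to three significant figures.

d = 54.5 mm

σ_allow = 427/3.2 = 133.4 MPa.
For a solid circular section σ = 32M/(πd³), so d³ = 32M/(π σ_allow) = 32×2120000/(π×133.4) = 161800 mm³.
d = 54.49 mm.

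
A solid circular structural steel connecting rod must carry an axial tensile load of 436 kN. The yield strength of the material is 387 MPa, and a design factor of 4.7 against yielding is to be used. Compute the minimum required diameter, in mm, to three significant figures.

d = 82.1 mm

Allowable stress σ_allow = 387/4.7 = 82.34 MPa.
Required area A = F/σ_allow = 436000/82.34 = 5295 mm².
A = πd²/4 → d = √(4A/π) = 82.11 mm.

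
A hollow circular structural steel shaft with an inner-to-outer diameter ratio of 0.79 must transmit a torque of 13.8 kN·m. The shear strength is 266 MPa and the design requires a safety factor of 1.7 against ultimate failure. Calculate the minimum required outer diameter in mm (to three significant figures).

d_o = 90.3 mm

τ_allow = 266/1.7 = 156.5 MPa.
For a hollow shaft τ = 16T/[πd_o³(1−k⁴)] with k = 0.79, so 1−k⁴ = 0.6105.
d_o³ = 16T/[π τ_allow (1−k⁴)] = 16×1.3800×10^7/(π×156.5×0.6105) = 735800 mm³.
d_o = 90.28 mm.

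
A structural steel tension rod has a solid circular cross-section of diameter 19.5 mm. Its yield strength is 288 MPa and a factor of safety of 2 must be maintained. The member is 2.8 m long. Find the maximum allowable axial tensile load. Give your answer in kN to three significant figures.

σ_allow = 288/2 = 144.0 MPa.
A = πd²/4 = π×19.5²/4 = 298.6 mm².
F_allow = σ_allow × A = 144.0×298.6 = 43010 N.

F_allow = 43.0 kN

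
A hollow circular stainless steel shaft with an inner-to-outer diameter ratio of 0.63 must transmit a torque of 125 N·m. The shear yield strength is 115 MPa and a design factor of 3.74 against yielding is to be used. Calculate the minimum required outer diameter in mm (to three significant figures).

τ_allow = 115/3.74 = 30.75 MPa.
For a hollow shaft τ = 16T/[πd_o³(1−k⁴)] with k = 0.63, so 1−k⁴ = 0.8425.
d_o³ = 16T/[π τ_allow (1−k⁴)] = 16×125000/(π×30.75×0.8425) = 24580 mm³.
d_o = 29.07 mm.

d_o = 29.1 mm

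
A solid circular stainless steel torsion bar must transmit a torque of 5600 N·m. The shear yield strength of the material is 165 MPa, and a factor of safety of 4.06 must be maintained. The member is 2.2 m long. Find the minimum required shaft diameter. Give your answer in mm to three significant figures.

Allowable shear stress τ_allow = 165/4.06 = 40.64 MPa.
For a solid shaft τ = 16T/(πd³), so d³ = 16T/(π τ_allow) = 16×5600000/(π×40.64) = 701800 mm³.
d = (701800)^(1/3) = 88.87 mm.

d = 88.9 mm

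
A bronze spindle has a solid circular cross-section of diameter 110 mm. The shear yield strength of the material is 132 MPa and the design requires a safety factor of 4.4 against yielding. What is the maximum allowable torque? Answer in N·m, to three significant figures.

T_allow = 7840 N·m

τ_allow = 132/4.4 = 30.00 MPa.
For a solid shaft T_allow = τ_allow·πd³/16; πd³/16 = π×110³/16 = 261300 mm³.
T_allow = 30.00×261300 = 7.840×10^6 N·mm = 7840 N·m.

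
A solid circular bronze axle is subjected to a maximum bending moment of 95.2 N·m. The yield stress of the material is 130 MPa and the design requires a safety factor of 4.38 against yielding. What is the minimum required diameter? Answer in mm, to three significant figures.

σ_allow = 130/4.38 = 29.68 MPa.
For a solid circular section σ = 32M/(πd³), so d³ = 32M/(π σ_allow) = 32×95200/(π×29.68) = 32670 mm³.
d = 31.97 mm.

d = 32.0 mm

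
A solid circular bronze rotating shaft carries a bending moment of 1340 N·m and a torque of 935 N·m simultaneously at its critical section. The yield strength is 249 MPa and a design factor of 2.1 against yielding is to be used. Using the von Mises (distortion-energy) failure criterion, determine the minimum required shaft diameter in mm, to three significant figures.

d = 51.2 mm

σ_allow = σ_y/n = 249/2.1 = 118.6 MPa.
For a solid shaft σ_b = 32M/(πd³) and τ = 16T/(πd³), so the von Mises stress is σ' = (16/πd³)·√(4M²+3T²).
√(4M²+3T²) = √(4×(1.340×10^6)² + 3×(935000)²) = 3.131×10^6 N·mm.
d³ = 16×3.131×10^6/(π×118.6) = 134500 mm³.
d = 51.24 mm.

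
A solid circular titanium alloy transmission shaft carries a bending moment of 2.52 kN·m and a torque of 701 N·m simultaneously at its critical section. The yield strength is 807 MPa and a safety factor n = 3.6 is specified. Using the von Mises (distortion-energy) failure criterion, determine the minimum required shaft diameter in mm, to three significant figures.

σ_allow = σ_y/n = 807/3.6 = 224.2 MPa.
For a solid shaft σ_b = 32M/(πd³) and τ = 16T/(πd³), so the von Mises stress is σ' = (16/πd³)·√(4M²+3T²).
√(4M²+3T²) = √(4×(2.520×10^6)² + 3×(701000)²) = 5.184×10^6 N·mm.
d³ = 16×5.184×10^6/(π×224.2) = 117800 mm³.
d = 49.02 mm.

d = 49.0 mm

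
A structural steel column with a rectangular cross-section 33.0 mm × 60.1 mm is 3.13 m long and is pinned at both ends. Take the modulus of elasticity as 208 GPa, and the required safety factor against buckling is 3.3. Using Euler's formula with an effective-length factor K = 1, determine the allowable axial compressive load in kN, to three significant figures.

P_allow = 11.4 kN

Buckling occurs about the weak axis: I_min = h·b³/12 = 60.1×33.0³/12 = 180000 mm⁴ (b = 33.0 mm is the smaller dimension).
Effective length L_e = KL = 1×3.13 m = 3130 mm.
Euler critical load P_cr = π²EI/L_e² = π²×208000×180000/3130² = 37710 N.
P_allow = P_cr/n = 37710/3.3 = 11430 N.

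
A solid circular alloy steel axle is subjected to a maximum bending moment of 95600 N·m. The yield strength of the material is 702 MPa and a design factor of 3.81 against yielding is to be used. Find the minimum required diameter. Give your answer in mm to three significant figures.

σ_allow = 702/3.81 = 184.3 MPa.
For a solid circular section σ = 32M/(πd³), so d³ = 32M/(π σ_allow) = 32×9.5600×10^7/(π×184.3) = 5.285×10^6 mm³.
d = 174.2 mm.

d = 174 mm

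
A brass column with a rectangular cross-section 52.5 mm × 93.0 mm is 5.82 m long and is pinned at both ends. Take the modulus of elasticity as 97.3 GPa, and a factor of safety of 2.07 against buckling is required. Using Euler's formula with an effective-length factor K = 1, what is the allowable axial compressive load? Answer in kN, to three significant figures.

P_allow = 15.4 kN

Buckling occurs about the weak axis: I_min = h·b³/12 = 93.0×52.5³/12 = 1.121×10^6 mm⁴ (b = 52.5 mm is the smaller dimension).
Effective length L_e = KL = 1×5.82 m = 5820 mm.
Euler critical load P_cr = π²EI/L_e² = π²×97300×1.121×10^6/5820² = 31790 N.
P_allow = P_cr/n = 31790/2.07 = 15360 N.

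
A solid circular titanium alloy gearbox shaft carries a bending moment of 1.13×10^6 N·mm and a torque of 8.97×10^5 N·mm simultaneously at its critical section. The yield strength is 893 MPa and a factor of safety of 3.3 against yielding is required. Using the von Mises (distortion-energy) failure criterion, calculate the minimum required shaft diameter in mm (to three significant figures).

d = 37.2 mm

σ_allow = σ_y/n = 893/3.3 = 270.6 MPa.
For a solid shaft σ_b = 32M/(πd³) and τ = 16T/(πd³), so the von Mises stress is σ' = (16/πd³)·√(4M²+3T²).
√(4M²+3T²) = √(4×(1.130×10^6)² + 3×(897000)²) = 2.743×10^6 N·mm.
d³ = 16×2.743×10^6/(π×270.6) = 51620 mm³.
d = 37.23 mm.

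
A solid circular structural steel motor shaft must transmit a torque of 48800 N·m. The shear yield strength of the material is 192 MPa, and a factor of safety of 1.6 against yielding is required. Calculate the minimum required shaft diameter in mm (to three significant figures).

d = 127 mm

Allowable shear stress τ_allow = 192/1.6 = 120.0 MPa.
For a solid shaft τ = 16T/(πd³), so d³ = 16T/(π τ_allow) = 16×4.8800×10^7/(π×120.0) = 2.071×10^6 mm³.
d = (2.071×10^6)^(1/3) = 127.5 mm.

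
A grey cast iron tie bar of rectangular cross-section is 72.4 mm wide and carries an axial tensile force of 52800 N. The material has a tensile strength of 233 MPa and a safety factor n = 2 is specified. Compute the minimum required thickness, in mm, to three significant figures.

σ_allow = 233/2 = 116.5 MPa.
Required area A = F/σ_allow = 52800/116.5 = 453.2 mm².
t = A/w = 453.2/72.4 = 6.260 mm.

t = 6.26 mm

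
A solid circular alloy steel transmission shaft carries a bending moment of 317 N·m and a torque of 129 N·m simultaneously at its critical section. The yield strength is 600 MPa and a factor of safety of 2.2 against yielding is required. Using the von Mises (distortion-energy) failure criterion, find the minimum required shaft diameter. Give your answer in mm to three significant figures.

σ_allow = σ_y/n = 600/2.2 = 272.7 MPa.
For a solid shaft σ_b = 32M/(πd³) and τ = 16T/(πd³), so the von Mises stress is σ' = (16/πd³)·√(4M²+3T²).
√(4M²+3T²) = √(4×(317000)² + 3×(129000)²) = 672200 N·mm.
d³ = 16×672200/(π×272.7) = 12550 mm³.
d = 23.24 mm.

d = 23.2 mm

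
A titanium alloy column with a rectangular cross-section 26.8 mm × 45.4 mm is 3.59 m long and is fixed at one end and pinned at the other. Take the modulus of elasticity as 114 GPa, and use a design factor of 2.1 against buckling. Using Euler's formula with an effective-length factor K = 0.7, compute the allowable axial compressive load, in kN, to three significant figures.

P_allow = 6.18 kN

Buckling occurs about the weak axis: I_min = h·b³/12 = 45.4×26.8³/12 = 72820 mm⁴ (b = 26.8 mm is the smaller dimension).
Effective length L_e = KL = 0.7×3.59 m = 2513 mm.
Euler critical load P_cr = π²EI/L_e² = π²×114000×72820/2513² = 12970 N.
P_allow = P_cr/n = 12970/2.1 = 6178 N.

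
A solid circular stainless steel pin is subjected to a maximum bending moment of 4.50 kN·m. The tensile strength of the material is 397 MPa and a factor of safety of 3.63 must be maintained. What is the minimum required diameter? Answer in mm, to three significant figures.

σ_allow = 397/3.63 = 109.4 MPa.
For a solid circular section σ = 32M/(πd³), so d³ = 32M/(π σ_allow) = 32×4500000/(π×109.4) = 419100 mm³.
d = 74.84 mm.

d = 74.8 mm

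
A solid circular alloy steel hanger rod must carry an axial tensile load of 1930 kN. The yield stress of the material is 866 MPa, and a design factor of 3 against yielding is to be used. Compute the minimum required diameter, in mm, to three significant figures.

d = 92.3 mm

Allowable stress σ_allow = 866/3 = 288.7 MPa.
Required area A = F/σ_allow = 1930000/288.7 = 6686 mm².
A = πd²/4 → d = √(4A/π) = 92.26 mm.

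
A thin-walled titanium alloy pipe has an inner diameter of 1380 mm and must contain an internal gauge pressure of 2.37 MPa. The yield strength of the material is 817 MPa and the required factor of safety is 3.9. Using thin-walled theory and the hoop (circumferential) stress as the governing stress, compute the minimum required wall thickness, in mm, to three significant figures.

σ_allow = 817/3.9 = 209.5 MPa.
Hoop stress σ_h = pD/(2t), so t = pD/(2σ_allow) = 2.37×1380/(2×209.5) = 7.806 mm.

t = 7.81 mm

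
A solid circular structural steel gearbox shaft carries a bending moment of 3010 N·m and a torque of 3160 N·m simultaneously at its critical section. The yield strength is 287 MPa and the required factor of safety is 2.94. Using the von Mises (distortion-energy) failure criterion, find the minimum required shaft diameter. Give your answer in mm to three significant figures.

σ_allow = σ_y/n = 287/2.94 = 97.62 MPa.
For a solid shaft σ_b = 32M/(πd³) and τ = 16T/(πd³), so the von Mises stress is σ' = (16/πd³)·√(4M²+3T²).
√(4M²+3T²) = √(4×(3.010×10^6)² + 3×(3.160×10^6)²) = 8.136×10^6 N·mm.
d³ = 16×8.136×10^6/(π×97.62) = 424500 mm³.
d = 75.15 mm.

d = 75.2 mm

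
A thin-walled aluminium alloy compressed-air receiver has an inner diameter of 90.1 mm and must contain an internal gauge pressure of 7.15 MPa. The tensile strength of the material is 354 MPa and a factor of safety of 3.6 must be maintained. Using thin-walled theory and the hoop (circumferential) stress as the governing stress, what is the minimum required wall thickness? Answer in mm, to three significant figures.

σ_allow = 354/3.6 = 98.33 MPa.
Hoop stress σ_h = pD/(2t), so t = pD/(2σ_allow) = 7.15×90.1/(2×98.33) = 3.276 mm.

t = 3.28 mm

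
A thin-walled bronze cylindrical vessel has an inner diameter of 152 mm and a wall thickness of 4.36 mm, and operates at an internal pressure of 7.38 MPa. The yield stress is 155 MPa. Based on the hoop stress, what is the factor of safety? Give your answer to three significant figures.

n = 1.20

σ_h = pD/(2t) = 7.38×152/(2×4.36) = 128.6 MPa.
n = 155/128.6 = 1.205.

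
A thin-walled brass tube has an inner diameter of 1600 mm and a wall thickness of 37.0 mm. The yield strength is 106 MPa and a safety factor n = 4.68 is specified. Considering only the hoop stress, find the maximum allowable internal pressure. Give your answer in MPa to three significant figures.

p_allow = 1.05 MPa

σ_allow = 106/4.68 = 22.65 MPa.
σ_h = pD/(2t) → p_allow = 2σ_allow t/D = 2×22.65×37.0/1600 = 1.048 MPa.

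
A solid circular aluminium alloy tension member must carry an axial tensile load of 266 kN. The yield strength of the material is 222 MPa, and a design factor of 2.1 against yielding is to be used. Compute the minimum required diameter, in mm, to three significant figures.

Allowable stress σ_allow = 222/2.1 = 105.7 MPa.
Required area A = F/σ_allow = 266000/105.7 = 2516 mm².
A = πd²/4 → d = √(4A/π) = 56.60 mm.

d = 56.6 mm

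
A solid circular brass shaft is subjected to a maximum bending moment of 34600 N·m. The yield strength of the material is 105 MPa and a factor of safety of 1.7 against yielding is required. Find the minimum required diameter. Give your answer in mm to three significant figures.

σ_allow = 105/1.7 = 61.76 MPa.
For a solid circular section σ = 32M/(πd³), so d³ = 32M/(π σ_allow) = 32×3.4600×10^7/(π×61.76) = 5.706×10^6 mm³.
d = 178.7 mm.

d = 179 mm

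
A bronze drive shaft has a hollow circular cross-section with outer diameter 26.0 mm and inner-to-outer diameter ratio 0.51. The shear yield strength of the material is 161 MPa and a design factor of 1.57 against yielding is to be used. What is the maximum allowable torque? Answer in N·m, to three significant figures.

τ_allow = 161/1.57 = 102.5 MPa.
For a hollow shaft T_allow = τ_allow·πd_o³(1−k⁴)/16 with 1−k⁴ = 0.9323, so πd_o³(1−k⁴)/16 = 3218 mm³.
T_allow = 102.5×3218 = 330000 N·mm = 330.0 N·m.

T_allow = 330 N·m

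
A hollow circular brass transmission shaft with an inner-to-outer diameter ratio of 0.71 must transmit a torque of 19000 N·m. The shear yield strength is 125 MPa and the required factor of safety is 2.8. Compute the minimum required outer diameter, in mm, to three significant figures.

τ_allow = 125/2.8 = 44.64 MPa.
For a hollow shaft τ = 16T/[πd_o³(1−k⁴)] with k = 0.71, so 1−k⁴ = 0.7459.
d_o³ = 16T/[π τ_allow (1−k⁴)] = 16×1.9000×10^7/(π×44.64×0.7459) = 2.906×10^6 mm³.
d_o = 142.7 mm.

d_o = 143 mm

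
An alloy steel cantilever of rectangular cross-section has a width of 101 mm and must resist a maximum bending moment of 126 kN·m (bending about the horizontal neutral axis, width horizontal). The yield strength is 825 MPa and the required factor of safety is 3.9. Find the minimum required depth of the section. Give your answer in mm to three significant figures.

σ_allow = 825/3.9 = 211.5 MPa.
For a rectangular section σ = 6M/(bh²), so h² = 6M/(b σ_allow) = 6×1.2600×10^8/(101×211.5) = 35380 mm².
h = 188.1 mm.

h = 188 mm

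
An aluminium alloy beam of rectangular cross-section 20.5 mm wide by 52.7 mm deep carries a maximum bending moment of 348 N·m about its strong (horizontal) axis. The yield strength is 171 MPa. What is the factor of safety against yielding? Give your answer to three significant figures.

n = 4.66

Section modulus S = bh²/6 = 20.5×52.7²/6 = 9489 mm³.
σ = M/S = 348000/9489 = 36.67 MPa.
n = 171/36.67 = 4.663.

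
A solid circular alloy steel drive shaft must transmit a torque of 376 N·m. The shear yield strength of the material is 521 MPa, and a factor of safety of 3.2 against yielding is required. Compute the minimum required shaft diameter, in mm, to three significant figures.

d = 22.7 mm

Allowable shear stress τ_allow = 521/3.2 = 162.8 MPa.
For a solid shaft τ = 16T/(πd³), so d³ = 16T/(π τ_allow) = 16×376000/(π×162.8) = 11760 mm³.
d = (11760)^(1/3) = 22.74 mm.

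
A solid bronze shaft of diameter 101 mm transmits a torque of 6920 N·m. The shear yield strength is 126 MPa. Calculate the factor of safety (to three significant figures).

τ = 16T/(πd³) = 16×6920000/(π×101³) = 34.21 MPa.
n = τ_limit/τ = 126/34.21 = 3.683.

n = 3.68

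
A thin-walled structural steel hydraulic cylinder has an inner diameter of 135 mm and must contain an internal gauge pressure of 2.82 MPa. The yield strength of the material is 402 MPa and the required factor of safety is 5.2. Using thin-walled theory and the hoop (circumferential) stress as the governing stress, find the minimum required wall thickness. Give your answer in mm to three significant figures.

t = 2.46 mm

σ_allow = 402/5.2 = 77.31 MPa.
Hoop stress σ_h = pD/(2t), so t = pD/(2σ_allow) = 2.82×135/(2×77.31) = 2.462 mm.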